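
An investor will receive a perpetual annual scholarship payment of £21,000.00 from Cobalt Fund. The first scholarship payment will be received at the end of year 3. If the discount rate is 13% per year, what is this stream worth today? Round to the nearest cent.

Value at end of year 2: C / r = £21,000.00 / 0.13 = £161,538.4615
Discount to today: PV = £161,538.4615 / (1 + 0.13)^2 = £161,538.4615 / 1.276900 = £126,508.31

£126508.31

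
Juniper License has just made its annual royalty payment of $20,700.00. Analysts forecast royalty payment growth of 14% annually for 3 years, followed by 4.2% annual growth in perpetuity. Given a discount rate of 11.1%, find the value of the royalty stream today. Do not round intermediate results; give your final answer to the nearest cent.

$403122.28

D_1 = 23598.00000
D_2 = 26901.72000
D_3 = 30667.96080
Terminal value at year 3: TV = D_3×(1+g_2)/(r−g_2) = 31956.01515/0.069 = 463130.65440
P_0 = D_1/(1+r)^1 + D_2/(1+r)^2 + D_3/(1+r)^3 + TV/(1+r)^3
    = 21240.32403 + 21794.75193 + 22363.65185 + 337723.55399 = 403122.28181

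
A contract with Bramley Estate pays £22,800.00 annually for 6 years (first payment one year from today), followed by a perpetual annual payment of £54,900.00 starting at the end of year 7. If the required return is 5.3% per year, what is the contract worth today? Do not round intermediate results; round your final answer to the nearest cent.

£874470.90

PV of 6-year annuity: £22,800.00 × [1 − (1+0.053)^−6] / 0.053 = 114623.73620
Perpetuity value at year 6: £54,900.00 / 0.053 = 1035849.05660
PV of perpetuity: 1035849.05660 / (1+0.053)^6 = 759847.16550
Total PV = 114623.73620 + 759847.16550 = 874470.90170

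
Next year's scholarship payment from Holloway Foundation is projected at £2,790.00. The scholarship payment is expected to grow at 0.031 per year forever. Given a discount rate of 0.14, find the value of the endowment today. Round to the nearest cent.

£25596.33

Growing perpetuity: P = D₁ / (r − g) = £2,790.0000 / (0.14 − 0.031) = £25,596.33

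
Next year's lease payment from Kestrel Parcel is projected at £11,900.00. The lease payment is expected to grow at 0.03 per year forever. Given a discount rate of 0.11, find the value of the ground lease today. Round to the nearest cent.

Growing perpetuity: P = D₁ / (r − g) = £11,900.0000 / (0.11 − 0.03) = £148,750.00

£148750.00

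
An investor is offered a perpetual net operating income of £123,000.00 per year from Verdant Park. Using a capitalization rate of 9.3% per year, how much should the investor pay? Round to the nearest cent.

£1322580.65

Level perpetuity: PV = C / r = £123,000.00 / 0.093 = £1,322,580.65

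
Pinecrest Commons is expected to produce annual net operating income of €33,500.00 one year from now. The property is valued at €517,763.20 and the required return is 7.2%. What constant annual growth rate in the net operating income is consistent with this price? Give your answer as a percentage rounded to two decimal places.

P = D₁/(r−g) ⇒ g = r − D₁/P = 0.072 − €33,500.00/€517,763.20 = 0.007299

0.73%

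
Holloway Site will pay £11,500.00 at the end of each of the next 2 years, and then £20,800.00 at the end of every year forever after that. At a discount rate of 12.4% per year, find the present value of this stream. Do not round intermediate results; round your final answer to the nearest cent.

PV of 2-year annuity: £11,500.00 × [1 − (1+0.124)^−2] / 0.124 = 19333.91168
Perpetuity value at year 2: £20,800.00 / 0.124 = 167741.93548
PV of perpetuity: 167741.93548 / (1+0.124)^2 = 132772.77349
Total PV = 19333.91168 + 132772.77349 = 152106.68517

£152106.69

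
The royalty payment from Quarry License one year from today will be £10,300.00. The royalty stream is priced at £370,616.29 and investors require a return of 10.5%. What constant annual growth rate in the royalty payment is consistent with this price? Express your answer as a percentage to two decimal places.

7.72%

P = D₁/(r−g) ⇒ g = r − D₁/P = 0.105 − £10,300.00/£370,616.29 = 0.077208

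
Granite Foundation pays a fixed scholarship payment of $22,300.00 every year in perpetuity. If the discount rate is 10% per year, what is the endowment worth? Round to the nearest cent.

Level perpetuity: PV = C / r = $22,300.00 / 0.1 = $223,000.00

$223000.00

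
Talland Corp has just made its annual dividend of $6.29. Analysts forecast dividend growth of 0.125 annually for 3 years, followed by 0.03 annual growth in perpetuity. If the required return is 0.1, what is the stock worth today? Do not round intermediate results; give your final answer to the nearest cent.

$118.75

D_1 = 7.07625
D_2 = 7.96078
D_3 = 8.95588
Terminal value at year 3: TV = D_3×(1+g_2)/(r−g_2) = 9.22456/0.07 = 131.77936
P_0 = D_1/(1+r)^1 + D_2/(1+r)^2 + D_3/(1+r)^3 + TV/(1+r)^3
    = 6.43295 + 6.57916 + 6.72868 + 99.00778 = 118.74858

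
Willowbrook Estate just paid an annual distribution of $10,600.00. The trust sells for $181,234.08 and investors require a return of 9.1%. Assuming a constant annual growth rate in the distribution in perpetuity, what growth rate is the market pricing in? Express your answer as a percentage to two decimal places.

P = D₀(1+g)/(r−g) ⇒ P(r−g) = D₀(1+g) ⇒ g(P+D₀) = P·r − D₀
g = (P·r − D₀)/(P + D₀) = ($181,234.08×0.091 − $10,600.00) / ($181,234.08 + $10,600.00) = 0.030716

3.07%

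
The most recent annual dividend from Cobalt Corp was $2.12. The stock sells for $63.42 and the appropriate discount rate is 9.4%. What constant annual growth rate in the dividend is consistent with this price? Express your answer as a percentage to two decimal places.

P = D₀(1+g)/(r−g) ⇒ P(r−g) = D₀(1+g) ⇒ g(P+D₀) = P·r − D₀
g = (P·r − D₀)/(P + D₀) = ($63.42×0.094 − $2.12) / ($63.42 + $2.12) = 0.058613

5.86%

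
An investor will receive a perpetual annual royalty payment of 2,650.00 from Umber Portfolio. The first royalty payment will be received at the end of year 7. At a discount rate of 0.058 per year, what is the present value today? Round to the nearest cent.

32576.46

Value at end of year 6: C / r = 2,650.00 / 0.058 = 45,689.6552
Discount to today: PV = 45,689.6552 / (1 + 0.058)^6 = 45,689.6552 / 1.402536 = 32,576.46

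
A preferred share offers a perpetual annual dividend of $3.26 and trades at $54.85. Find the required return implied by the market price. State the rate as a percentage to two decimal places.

P = C/r ⇒ r = C/P = $3.26/$54.85 = 0.059435

5.94%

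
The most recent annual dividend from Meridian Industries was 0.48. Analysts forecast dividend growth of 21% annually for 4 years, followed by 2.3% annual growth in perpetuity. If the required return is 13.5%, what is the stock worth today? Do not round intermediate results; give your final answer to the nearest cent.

7.92

D_1 = 0.58080
D_2 = 0.70277
D_3 = 0.85035
D_4 = 1.02892
Terminal value at year 4: TV = D_4×(1+g_2)/(r−g_2) = 1.05259/0.112 = 9.39811
P_0 = D_1/(1+r)^1 + D_2/(1+r)^2 + D_3/(1+r)^3 + D_4/(1+r)^4 + TV/(1+r)^4
    = 0.51172 + 0.54553 + 0.58158 + 0.62001 + 5.66313 = 7.92198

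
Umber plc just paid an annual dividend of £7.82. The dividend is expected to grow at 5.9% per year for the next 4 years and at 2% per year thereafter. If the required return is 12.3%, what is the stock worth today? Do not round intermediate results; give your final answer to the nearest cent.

D_1 = 8.28138
D_2 = 8.76998
D_3 = 9.28741
D_4 = 9.83537
Terminal value at year 4: TV = D_4×(1+g_2)/(r−g_2) = 10.03207/0.103 = 97.39879
P_0 = D_1/(1+r)^1 + D_2/(1+r)^2 + D_3/(1+r)^3 + D_4/(1+r)^4 + TV/(1+r)^4
    = 7.37434 + 6.95407 + 6.55776 + 6.18403 + 61.23991 = 88.31010

£88.31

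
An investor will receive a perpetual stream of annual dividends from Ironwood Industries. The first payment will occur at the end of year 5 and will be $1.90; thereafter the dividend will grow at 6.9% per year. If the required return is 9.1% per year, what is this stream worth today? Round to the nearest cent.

$60.96

Value at end of year 4: C₁ / (r − g) = $1.90 / (0.091 − 0.069) = $86.3636
Discount to today: PV = $86.3636 / (1 + 0.091)^4 = $86.3636 / 1.416769 = $60.96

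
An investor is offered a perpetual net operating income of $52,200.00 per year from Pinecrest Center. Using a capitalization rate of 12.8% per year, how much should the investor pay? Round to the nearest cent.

Level perpetuity: PV = C / r = $52,200.00 / 0.128 = $407,812.50

$407812.50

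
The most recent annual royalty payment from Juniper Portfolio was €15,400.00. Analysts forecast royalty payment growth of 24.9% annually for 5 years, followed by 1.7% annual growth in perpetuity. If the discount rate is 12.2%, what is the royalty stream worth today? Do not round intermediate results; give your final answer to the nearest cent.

D_1 = 19234.60000
D_2 = 24024.01540
D_3 = 30005.99523
D_4 = 37477.48805
D_5 = 46809.38257
Terminal value at year 5: TV = D_5×(1+g_2)/(r−g_2) = 47605.14208/0.105 = 453382.30548
P_0 = D_1/(1+r)^1 + D_2/(1+r)^2 + D_3/(1+r)^3 + D_4/(1+r)^4 + D_5/(1+r)^5 + TV/(1+r)^5
    = 17143.13725 + 19083.58149 + 21243.66603 + 23648.25211 + 26325.01505 + 254976.57432 = 362420.22625

€362420.23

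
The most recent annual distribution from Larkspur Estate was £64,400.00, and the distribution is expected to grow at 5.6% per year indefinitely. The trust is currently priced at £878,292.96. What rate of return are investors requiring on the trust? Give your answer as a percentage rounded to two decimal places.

13.34%

D₁ = £64,400.00 × 1.056 = £68,006.4000
P = D₁/(r − g) ⇒ r = D₁/P + g = £68,006.4000/£878,292.96 + 0.056 = 0.077430 + 0.056 = 0.133430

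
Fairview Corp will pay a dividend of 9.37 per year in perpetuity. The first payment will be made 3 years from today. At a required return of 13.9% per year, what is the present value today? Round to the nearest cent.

51.96

Value at end of year 2: C / r = 9.37 / 0.139 = 67.4101
Discount to today: PV = 67.4101 / (1 + 0.139)^2 = 67.4101 / 1.297321 = 51.96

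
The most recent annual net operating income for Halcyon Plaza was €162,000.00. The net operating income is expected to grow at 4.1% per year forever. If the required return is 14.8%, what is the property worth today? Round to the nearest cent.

€1576093.46

D₁ = D₀ × (1 + g) = €162,000.00 × 1.041 = €168,642.0000
Growing perpetuity: P = D₁ / (r − g) = €168,642.0000 / (0.148 − 0.041) = €1,576,093.46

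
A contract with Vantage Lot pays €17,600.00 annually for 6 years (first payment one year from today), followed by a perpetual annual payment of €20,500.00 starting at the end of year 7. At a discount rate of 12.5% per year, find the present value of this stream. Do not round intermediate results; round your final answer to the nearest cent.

PV of 6-year annuity: €17,600.00 × [1 − (1+0.125)^−6] / 0.125 = 71347.55805
Perpetuity value at year 6: €20,500.00 / 0.125 = 164000.00000
PV of perpetuity: 164000.00000 / (1+0.125)^6 = 80896.31022
Total PV = 71347.55805 + 80896.31022 = 152243.86828

€152243.87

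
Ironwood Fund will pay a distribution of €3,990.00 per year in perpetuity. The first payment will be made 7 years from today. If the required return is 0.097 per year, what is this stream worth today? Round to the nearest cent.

€23602.68

Value at end of year 6: C / r = €3,990.00 / 0.097 = €41,134.0206
Discount to today: PV = €41,134.0206 / (1 + 0.097)^6 = €41,134.0206 / 1.742769 = €23,602.68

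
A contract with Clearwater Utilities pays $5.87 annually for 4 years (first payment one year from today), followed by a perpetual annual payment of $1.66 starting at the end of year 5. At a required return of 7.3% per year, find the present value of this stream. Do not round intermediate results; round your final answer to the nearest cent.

$36.90

PV of 4-year annuity: $5.87 × [1 − (1+0.073)^−4] / 0.073 = 19.74901
Perpetuity value at year 4: $1.66 / 0.073 = 22.73973
PV of perpetuity: 22.73973 / (1+0.073)^4 = 17.15483
Total PV = 19.74901 + 17.15483 = 36.90384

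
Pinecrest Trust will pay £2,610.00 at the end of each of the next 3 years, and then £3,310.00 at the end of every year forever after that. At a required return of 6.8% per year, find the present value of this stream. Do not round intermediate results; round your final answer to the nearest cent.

£46832.72

PV of 3-year annuity: £2,610.00 × [1 − (1+0.068)^−3] / 0.068 = 6874.57061
Perpetuity value at year 3: £3,310.00 / 0.068 = 48676.47059
PV of perpetuity: 48676.47059 / (1+0.068)^3 = 39958.14541
Total PV = 6874.57061 + 39958.14541 = 46832.71602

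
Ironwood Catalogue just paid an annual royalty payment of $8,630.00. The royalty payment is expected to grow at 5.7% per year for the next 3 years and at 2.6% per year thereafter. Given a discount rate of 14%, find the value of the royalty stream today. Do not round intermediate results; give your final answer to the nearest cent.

$84210.12

D_1 = 9121.91000
D_2 = 9641.85887
D_3 = 10191.44483
Terminal value at year 3: TV = D_3×(1+g_2)/(r−g_2) = 10456.42239/0.114 = 91723.00343
P_0 = D_1/(1+r)^1 + D_2/(1+r)^2 + D_3/(1+r)^3 + TV/(1+r)^3
    = 8001.67544 + 7419.09731 + 6878.93497 + 61910.41470 = 84210.12242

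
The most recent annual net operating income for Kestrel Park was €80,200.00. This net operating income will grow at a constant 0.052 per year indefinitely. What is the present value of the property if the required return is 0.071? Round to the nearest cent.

D₁ = D₀ × (1 + g) = €80,200.00 × 1.052 = €84,370.4000
Growing perpetuity: P = D₁ / (r − g) = €84,370.4000 / (0.071 − 0.052) = €4,440,547.37

€4440547.37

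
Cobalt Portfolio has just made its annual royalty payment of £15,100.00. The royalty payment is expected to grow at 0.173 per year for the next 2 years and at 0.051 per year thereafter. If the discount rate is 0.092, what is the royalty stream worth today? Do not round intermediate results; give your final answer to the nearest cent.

£480271.87

D_1 = 17712.30000
D_2 = 20776.52790
Terminal value at year 2: TV = D_2×(1+g_2)/(r−g_2) = 21836.13082/0.041 = 532588.55666
P_0 = D_1/(1+r)^1 + D_2/(1+r)^2 + TV/(1+r)^2
    = 16220.05495 + 17423.19089 + 446628.62498 = 480271.87081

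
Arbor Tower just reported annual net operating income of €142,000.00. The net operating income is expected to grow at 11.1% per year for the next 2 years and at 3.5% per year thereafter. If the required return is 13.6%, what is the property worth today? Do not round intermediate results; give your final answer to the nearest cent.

D_1 = 157762.00000
D_2 = 175273.58200
Terminal value at year 2: TV = D_2×(1+g_2)/(r−g_2) = 181408.15737/0.101 = 1796120.37000
P_0 = D_1/(1+r)^1 + D_2/(1+r)^2 + TV/(1+r)^2
    = 138875.00000 + 135818.77201 + 1391806.22799 = 1666500.00000

€1666500.00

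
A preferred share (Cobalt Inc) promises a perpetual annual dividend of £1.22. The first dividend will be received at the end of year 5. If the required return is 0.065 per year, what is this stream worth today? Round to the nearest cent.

Value at end of year 4: C / r = £1.22 / 0.065 = £18.7692
Discount to today: PV = £18.7692 / (1 + 0.065)^4 = £18.7692 / 1.286466 = £14.59

£14.59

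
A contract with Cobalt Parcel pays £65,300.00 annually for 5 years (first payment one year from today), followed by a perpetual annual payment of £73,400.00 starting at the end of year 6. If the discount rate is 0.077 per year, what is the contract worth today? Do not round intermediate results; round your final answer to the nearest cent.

PV of 5-year annuity: £65,300.00 × [1 − (1+0.077)^−5] / 0.077 = 262798.55583
Perpetuity value at year 5: £73,400.00 / 0.077 = 953246.75325
PV of perpetuity: 953246.75325 / (1+0.077)^5 = 657849.90794
Total PV = 262798.55583 + 657849.90794 = 920648.46378

£920648.46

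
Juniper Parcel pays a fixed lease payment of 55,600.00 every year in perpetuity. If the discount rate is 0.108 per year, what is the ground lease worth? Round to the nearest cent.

Level perpetuity: PV = C / r = 55,600.00 / 0.108 = 514,814.81

514814.81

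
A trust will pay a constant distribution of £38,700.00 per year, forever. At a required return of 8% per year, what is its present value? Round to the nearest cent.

£483750.00

Level perpetuity: PV = C / r = £38,700.00 / 0.08 = £483,750.00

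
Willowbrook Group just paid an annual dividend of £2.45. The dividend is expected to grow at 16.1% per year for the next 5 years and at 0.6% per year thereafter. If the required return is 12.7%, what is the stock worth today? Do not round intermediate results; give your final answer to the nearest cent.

D_1 = 2.84445
D_2 = 3.30241
D_3 = 3.83409
D_4 = 4.45138
D_5 = 5.16806
Terminal value at year 5: TV = D_5×(1+g_2)/(r−g_2) = 5.19906/0.121 = 42.96747
P_0 = D_1/(1+r)^1 + D_2/(1+r)^2 + D_3/(1+r)^3 + D_4/(1+r)^4 + D_5/(1+r)^5 + TV/(1+r)^5
    = 2.52391 + 2.60006 + 2.67850 + 2.75930 + 2.84255 + 23.63307 = 37.03739

£37.04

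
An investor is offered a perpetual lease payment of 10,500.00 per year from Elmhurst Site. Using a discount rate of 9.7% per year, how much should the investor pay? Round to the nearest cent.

108247.42

Level perpetuity: PV = C / r = 10,500.00 / 0.097 = 108,247.42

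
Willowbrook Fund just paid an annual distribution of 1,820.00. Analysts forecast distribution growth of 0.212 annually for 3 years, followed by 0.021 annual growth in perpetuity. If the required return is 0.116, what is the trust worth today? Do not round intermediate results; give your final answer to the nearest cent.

D_1 = 2205.84000
D_2 = 2673.47808
D_3 = 3240.25543
Terminal value at year 3: TV = D_3×(1+g_2)/(r−g_2) = 3308.30080/0.095 = 34824.21892
P_0 = D_1/(1+r)^1 + D_2/(1+r)^2 + D_3/(1+r)^3 + TV/(1+r)^3
    = 1976.55914 + 2146.58573 + 2331.23827 + 25054.67655 = 31509.05969

31509.06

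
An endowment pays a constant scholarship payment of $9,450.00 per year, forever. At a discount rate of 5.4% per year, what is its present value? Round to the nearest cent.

Level perpetuity: PV = C / r = $9,450.00 / 0.054 = $175,000.00

$175000.00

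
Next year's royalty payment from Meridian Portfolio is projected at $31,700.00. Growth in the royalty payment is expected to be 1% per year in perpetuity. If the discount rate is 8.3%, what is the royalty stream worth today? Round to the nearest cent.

Growing perpetuity: P = D₁ / (r − g) = $31,700.0000 / (0.083 − 0.01) = $434,246.58

$434246.58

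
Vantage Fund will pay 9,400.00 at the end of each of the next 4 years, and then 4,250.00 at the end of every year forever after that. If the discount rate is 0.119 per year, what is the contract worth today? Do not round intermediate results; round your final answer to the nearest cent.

PV of 4-year annuity: 9,400.00 × [1 − (1+0.119)^−4] / 0.119 = 28611.32021
Perpetuity value at year 4: 4,250.00 / 0.119 = 35714.28571
PV of perpetuity: 35714.28571 / (1+0.119)^4 = 22778.31647
Total PV = 28611.32021 + 22778.31647 = 51389.63668

51389.64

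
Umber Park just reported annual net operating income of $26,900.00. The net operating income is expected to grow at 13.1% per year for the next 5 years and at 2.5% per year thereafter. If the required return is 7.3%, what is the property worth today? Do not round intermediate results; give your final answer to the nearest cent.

D_1 = 30423.90000
D_2 = 34409.43090
D_3 = 38917.06635
D_4 = 44015.20204
D_5 = 49781.19351
Terminal value at year 5: TV = D_5×(1+g_2)/(r−g_2) = 51025.72334/0.048 = 1063035.90301
P_0 = D_1/(1+r)^1 + D_2/(1+r)^2 + D_3/(1+r)^3 + D_4/(1+r)^4 + D_5/(1+r)^5 + TV/(1+r)^5
    = 28354.05405 + 29886.70562 + 31502.20323 + 33205.02502 + 34999.89124 + 747393.51084 = 905341.39000

$905341.39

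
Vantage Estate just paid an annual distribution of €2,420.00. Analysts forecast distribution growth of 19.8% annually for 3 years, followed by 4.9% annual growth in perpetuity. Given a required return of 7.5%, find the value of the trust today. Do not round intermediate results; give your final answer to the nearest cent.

D_1 = 2899.16000
D_2 = 3473.19368
D_3 = 4160.88603
Terminal value at year 3: TV = D_3×(1+g_2)/(r−g_2) = 4364.76944/0.026 = 167875.74785
P_0 = D_1/(1+r)^1 + D_2/(1+r)^2 + D_3/(1+r)^3 + TV/(1+r)^3
    = 2696.89302 + 3005.46776 + 3349.34919 + 135133.35759 = 144185.06756

€144185.07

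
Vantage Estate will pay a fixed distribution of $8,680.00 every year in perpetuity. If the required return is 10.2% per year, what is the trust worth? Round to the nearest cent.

$85098.04

Level perpetuity: PV = C / r = $8,680.00 / 0.102 = $85,098.04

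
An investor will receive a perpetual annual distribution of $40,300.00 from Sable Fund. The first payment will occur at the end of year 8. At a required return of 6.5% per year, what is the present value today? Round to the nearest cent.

$398973.85

Value at end of year 7: C / r = $40,300.00 / 0.065 = $620,000.0000
Discount to today: PV = $620,000.0000 / (1 + 0.065)^7 = $620,000.0000 / 1.553987 = $398,973.85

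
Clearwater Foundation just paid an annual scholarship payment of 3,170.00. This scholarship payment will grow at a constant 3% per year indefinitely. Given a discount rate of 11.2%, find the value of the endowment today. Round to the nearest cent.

D₁ = D₀ × (1 + g) = 3,170.00 × 1.03 = 3,265.1000
Growing perpetuity: P = D₁ / (r − g) = 3,265.1000 / (0.112 − 0.03) = 39,818.29

39818.29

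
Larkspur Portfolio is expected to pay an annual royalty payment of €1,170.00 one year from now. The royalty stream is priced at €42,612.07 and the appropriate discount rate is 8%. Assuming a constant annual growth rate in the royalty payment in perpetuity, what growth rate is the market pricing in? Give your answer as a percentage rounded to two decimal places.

5.25%

P = D₁/(r−g) ⇒ g = r − D₁/P = 0.08 − €1,170.00/€42,612.07 = 0.052543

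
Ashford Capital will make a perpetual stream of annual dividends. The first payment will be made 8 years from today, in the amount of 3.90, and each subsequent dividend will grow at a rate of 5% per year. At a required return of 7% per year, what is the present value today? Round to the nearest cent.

Value at end of year 7: C₁ / (r − g) = 3.90 / (0.07 − 0.05) = 195.0000
Discount to today: PV = 195.0000 / (1 + 0.07)^7 = 195.0000 / 1.605781 = 121.44

121.44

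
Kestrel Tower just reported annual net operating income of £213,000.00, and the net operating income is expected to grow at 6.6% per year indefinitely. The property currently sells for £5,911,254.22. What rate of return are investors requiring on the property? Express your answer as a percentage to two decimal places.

10.44%

D₁ = £213,000.00 × 1.066 = £227,058.0000
P = D₁/(r − g) ⇒ r = D₁/P + g = £227,058.0000/£5,911,254.22 + 0.066 = 0.038411 + 0.066 = 0.104411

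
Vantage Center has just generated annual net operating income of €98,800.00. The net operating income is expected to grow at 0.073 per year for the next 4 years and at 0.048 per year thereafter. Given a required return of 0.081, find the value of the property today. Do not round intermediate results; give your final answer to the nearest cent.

D_1 = 106012.40000
D_2 = 113751.30520
D_3 = 122055.15048
D_4 = 130965.17646
Terminal value at year 4: TV = D_4×(1+g_2)/(r−g_2) = 137251.50493/0.033 = 4159136.51318
P_0 = D_1/(1+r)^1 + D_2/(1+r)^2 + D_3/(1+r)^3 + D_4/(1+r)^4 + TV/(1+r)^4
    = 98068.82516 + 97343.06142 + 96622.66874 + 95907.60736 + 3045793.10650 = 3433735.26919

€3433735.27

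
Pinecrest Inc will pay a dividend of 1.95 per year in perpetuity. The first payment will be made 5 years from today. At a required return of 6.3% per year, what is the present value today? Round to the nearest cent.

Value at end of year 4: C / r = 1.95 / 0.063 = 30.9524
Discount to today: PV = 30.9524 / (1 + 0.063)^4 = 30.9524 / 1.276830 = 24.24

24.24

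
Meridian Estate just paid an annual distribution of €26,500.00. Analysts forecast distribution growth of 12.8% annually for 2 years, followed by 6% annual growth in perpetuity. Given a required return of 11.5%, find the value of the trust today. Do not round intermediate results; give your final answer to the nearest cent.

€576636.54

D_1 = 29892.00000
D_2 = 33718.17600
Terminal value at year 2: TV = D_2×(1+g_2)/(r−g_2) = 35741.26656/0.055 = 649841.21018
P_0 = D_1/(1+r)^1 + D_2/(1+r)^2 + TV/(1+r)^2
    = 26808.96861 + 27121.53954 + 522706.03485 = 576636.54301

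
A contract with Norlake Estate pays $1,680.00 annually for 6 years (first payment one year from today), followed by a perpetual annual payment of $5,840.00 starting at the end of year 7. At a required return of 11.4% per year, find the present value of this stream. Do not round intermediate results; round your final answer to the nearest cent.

$33829.98

PV of 6-year annuity: $1,680.00 × [1 − (1+0.114)^−6] / 0.114 = 7026.15136
Perpetuity value at year 6: $5,840.00 / 0.114 = 51228.07018
PV of perpetuity: 51228.07018 / (1+0.114)^6 = 26803.82975
Total PV = 7026.15136 + 26803.82975 = 33829.98110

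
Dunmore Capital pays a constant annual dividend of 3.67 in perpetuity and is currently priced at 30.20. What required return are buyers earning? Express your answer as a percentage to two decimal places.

12.15%

P = C/r ⇒ r = C/P = 3.67/30.20 = 0.121523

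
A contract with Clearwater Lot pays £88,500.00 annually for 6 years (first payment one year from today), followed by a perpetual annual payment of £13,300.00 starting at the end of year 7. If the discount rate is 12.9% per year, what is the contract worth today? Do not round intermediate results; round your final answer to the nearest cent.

£404555.53

PV of 6-year annuity: £88,500.00 × [1 − (1+0.129)^−6] / 0.129 = 354770.56104
Perpetuity value at year 6: £13,300.00 / 0.129 = 103100.77519
PV of perpetuity: 103100.77519 / (1+0.129)^6 = 49784.97337
Total PV = 354770.56104 + 49784.97337 = 404555.53441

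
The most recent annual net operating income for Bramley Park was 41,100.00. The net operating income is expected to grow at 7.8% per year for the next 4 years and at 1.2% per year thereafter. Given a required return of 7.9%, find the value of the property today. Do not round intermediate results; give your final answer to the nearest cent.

782515.30

D_1 = 44305.80000
D_2 = 47761.65240
D_3 = 51487.06129
D_4 = 55503.05207
Terminal value at year 4: TV = D_4×(1+g_2)/(r−g_2) = 56169.08869/0.067 = 838344.60735
P_0 = D_1/(1+r)^1 + D_2/(1+r)^2 + D_3/(1+r)^3 + D_4/(1+r)^4 + TV/(1+r)^4
    = 41061.90918 + 41023.85365 + 40985.83340 + 40947.84838 + 618495.85914 = 782515.30375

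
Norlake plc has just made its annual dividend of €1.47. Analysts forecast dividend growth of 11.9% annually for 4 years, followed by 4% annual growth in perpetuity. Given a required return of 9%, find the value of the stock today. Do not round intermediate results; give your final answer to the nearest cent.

€40.24

D_1 = 1.64493
D_2 = 1.84068
D_3 = 2.05972
D_4 = 2.30482
Terminal value at year 4: TV = D_4×(1+g_2)/(r−g_2) = 2.39702/0.05 = 47.94033
P_0 = D_1/(1+r)^1 + D_2/(1+r)^2 + D_3/(1+r)^3 + D_4/(1+r)^4 + TV/(1+r)^4
    = 1.50911 + 1.54926 + 1.59048 + 1.63280 + 33.96214 = 40.24378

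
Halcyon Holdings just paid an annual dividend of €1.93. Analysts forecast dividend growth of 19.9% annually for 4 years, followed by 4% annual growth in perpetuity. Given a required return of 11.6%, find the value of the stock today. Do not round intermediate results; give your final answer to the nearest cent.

€44.45

D_1 = 2.31407
D_2 = 2.77457
D_3 = 3.32671
D_4 = 3.98872
Terminal value at year 4: TV = D_4×(1+g_2)/(r−g_2) = 4.14827/0.076 = 54.58255
P_0 = D_1/(1+r)^1 + D_2/(1+r)^2 + D_3/(1+r)^3 + D_4/(1+r)^4 + TV/(1+r)^4
    = 2.07354 + 2.22775 + 2.39344 + 2.57145 + 35.18820 = 44.45437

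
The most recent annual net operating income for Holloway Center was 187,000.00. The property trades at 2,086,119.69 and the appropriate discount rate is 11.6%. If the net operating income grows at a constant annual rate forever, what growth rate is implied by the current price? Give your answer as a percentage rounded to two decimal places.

2.42%

P = D₀(1+g)/(r−g) ⇒ P(r−g) = D₀(1+g) ⇒ g(P+D₀) = P·r − D₀
g = (P·r − D₀)/(P + D₀) = (2,086,119.69×0.116 − 187,000.00) / (2,086,119.69 + 187,000.00) = 0.024191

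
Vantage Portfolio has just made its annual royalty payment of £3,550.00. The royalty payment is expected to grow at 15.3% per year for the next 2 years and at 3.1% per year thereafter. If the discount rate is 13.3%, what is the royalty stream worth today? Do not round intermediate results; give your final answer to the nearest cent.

£44449.95

D_1 = 4093.15000
D_2 = 4719.40195
Terminal value at year 2: TV = D_2×(1+g_2)/(r−g_2) = 4865.70341/0.102 = 47702.97461
P_0 = D_1/(1+r)^1 + D_2/(1+r)^2 + TV/(1+r)^2
    = 3612.66549 + 3676.43717 + 37160.85018 = 44449.95284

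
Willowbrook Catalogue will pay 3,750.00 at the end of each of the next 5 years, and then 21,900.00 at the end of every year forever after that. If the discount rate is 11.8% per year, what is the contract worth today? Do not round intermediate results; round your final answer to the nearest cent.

PV of 5-year annuity: 3,750.00 × [1 − (1+0.118)^−5] / 0.118 = 13585.15610
Perpetuity value at year 5: 21,900.00 / 0.118 = 185593.22034
PV of perpetuity: 185593.22034 / (1+0.118)^5 = 106255.90871
Total PV = 13585.15610 + 106255.90871 = 119841.06481

119841.06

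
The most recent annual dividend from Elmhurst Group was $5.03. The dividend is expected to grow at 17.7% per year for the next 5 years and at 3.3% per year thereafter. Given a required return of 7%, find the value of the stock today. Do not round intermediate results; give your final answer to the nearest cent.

$259.95

D_1 = 5.92031
D_2 = 6.96820
D_3 = 8.20158
D_4 = 9.65326
D_5 = 11.36188
Terminal value at year 5: TV = D_5×(1+g_2)/(r−g_2) = 11.73682/0.037 = 317.21148
P_0 = D_1/(1+r)^1 + D_2/(1+r)^2 + D_3/(1+r)^3 + D_4/(1+r)^4 + D_5/(1+r)^5 + TV/(1+r)^5
    = 5.53300 + 6.08630 + 6.69493 + 7.36442 + 8.10087 + 226.16740 = 259.94692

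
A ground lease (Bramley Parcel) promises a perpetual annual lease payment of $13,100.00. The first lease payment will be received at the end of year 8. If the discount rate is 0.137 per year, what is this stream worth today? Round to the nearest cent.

$38924.90

Value at end of year 7: C / r = $13,100.00 / 0.137 = $95,620.4380
Discount to today: PV = $95,620.4380 / (1 + 0.137)^7 = $95,620.4380 / 2.456537 = $38,924.90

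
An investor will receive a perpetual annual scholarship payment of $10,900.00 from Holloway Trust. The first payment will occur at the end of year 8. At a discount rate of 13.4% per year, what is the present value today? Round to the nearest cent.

$33731.09

Value at end of year 7: C / r = $10,900.00 / 0.134 = $81,343.2836
Discount to today: PV = $81,343.2836 / (1 + 0.134)^7 = $81,343.2836 / 2.411523 = $33,731.09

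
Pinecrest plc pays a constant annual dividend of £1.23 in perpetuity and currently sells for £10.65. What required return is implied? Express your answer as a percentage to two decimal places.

11.55%

P = C/r ⇒ r = C/P = £1.23/£10.65 = 0.115493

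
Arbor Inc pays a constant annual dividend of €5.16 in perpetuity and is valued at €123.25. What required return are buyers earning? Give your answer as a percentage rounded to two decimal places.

P = C/r ⇒ r = C/P = €5.16/€123.25 = 0.041866

4.19%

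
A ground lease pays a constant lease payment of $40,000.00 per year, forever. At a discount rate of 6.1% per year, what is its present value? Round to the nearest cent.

$655737.70

Level perpetuity: PV = C / r = $40,000.00 / 0.061 = $655,737.70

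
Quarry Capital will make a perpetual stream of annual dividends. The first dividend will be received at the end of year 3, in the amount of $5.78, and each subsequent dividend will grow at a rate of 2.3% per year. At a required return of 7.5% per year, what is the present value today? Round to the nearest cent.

$96.19

Value at end of year 2: C₁ / (r − g) = $5.78 / (0.075 − 0.023) = $111.1538
Discount to today: PV = $111.1538 / (1 + 0.075)^2 = $111.1538 / 1.155625 = $96.19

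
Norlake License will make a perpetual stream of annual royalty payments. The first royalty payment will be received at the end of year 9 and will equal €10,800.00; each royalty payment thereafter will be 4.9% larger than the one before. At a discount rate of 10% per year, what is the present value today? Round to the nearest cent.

€98789.80

Value at end of year 8: C₁ / (r − g) = €10,800.00 / (0.1 − 0.049) = €211,764.7059
Discount to today: PV = €211,764.7059 / (1 + 0.1)^8 = €211,764.7059 / 2.143589 = €98,789.80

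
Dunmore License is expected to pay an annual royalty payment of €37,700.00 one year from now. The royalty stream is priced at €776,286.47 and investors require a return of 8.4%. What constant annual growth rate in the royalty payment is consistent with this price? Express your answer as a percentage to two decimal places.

P = D₁/(r−g) ⇒ g = r − D₁/P = 0.084 − €37,700.00/€776,286.47 = 0.035435

3.54%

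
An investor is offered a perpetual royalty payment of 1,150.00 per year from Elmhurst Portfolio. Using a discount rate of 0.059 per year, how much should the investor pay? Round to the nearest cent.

Level perpetuity: PV = C / r = 1,150.00 / 0.059 = 19,491.53

19491.53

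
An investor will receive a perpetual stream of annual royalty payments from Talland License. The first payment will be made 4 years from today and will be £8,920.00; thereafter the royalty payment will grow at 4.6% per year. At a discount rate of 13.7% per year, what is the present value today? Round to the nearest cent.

£66687.14

Value at end of year 3: C₁ / (r − g) = £8,920.00 / (0.137 − 0.046) = £98,021.9780
Discount to today: PV = £98,021.9780 / (1 + 0.137)^3 = £98,021.9780 / 1.469878 = £66,687.14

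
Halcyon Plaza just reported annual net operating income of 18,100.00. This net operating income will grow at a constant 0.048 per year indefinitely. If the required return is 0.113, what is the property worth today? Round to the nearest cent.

D₁ = D₀ × (1 + g) = 18,100.00 × 1.048 = 18,968.8000
Growing perpetuity: P = D₁ / (r − g) = 18,968.8000 / (0.113 − 0.048) = 291,827.69

291827.69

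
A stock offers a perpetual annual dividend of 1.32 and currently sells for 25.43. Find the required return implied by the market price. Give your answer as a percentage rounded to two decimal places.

5.19%

P = C/r ⇒ r = C/P = 1.32/25.43 = 0.051907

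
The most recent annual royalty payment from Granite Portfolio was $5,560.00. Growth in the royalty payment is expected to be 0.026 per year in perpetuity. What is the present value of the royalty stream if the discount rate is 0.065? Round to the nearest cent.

D₁ = D₀ × (1 + g) = $5,560.00 × 1.026 = $5,704.5600
Growing perpetuity: P = D₁ / (r − g) = $5,704.5600 / (0.065 − 0.026) = $146,270.77

$146270.77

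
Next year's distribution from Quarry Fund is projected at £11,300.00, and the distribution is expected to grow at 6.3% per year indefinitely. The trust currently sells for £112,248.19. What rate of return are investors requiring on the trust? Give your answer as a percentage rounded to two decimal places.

P = D₁/(r − g) ⇒ r = D₁/P + g = £11,300.0000/£112,248.19 + 0.063 = 0.100670 + 0.063 = 0.163670

16.37%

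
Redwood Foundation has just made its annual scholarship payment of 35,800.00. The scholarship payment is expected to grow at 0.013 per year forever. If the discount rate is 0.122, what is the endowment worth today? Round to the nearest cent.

D₁ = D₀ × (1 + g) = 35,800.00 × 1.013 = 36,265.4000
Growing perpetuity: P = D₁ / (r − g) = 36,265.4000 / (0.122 − 0.013) = 332,710.09

332710.09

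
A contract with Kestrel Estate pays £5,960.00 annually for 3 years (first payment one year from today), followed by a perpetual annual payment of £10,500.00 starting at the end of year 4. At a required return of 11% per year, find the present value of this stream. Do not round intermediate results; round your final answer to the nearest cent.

£84360.08

PV of 3-year annuity: £5,960.00 × [1 − (1+0.11)^−3] / 0.11 = 14564.53970
Perpetuity value at year 3: £10,500.00 / 0.11 = 95454.54545
PV of perpetuity: 95454.54545 / (1+0.11)^3 = 69795.54094
Total PV = 14564.53970 + 69795.54094 = 84360.08065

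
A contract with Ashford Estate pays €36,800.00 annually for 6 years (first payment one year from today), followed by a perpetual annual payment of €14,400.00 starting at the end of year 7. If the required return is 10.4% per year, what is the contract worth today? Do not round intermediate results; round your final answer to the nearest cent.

PV of 6-year annuity: €36,800.00 × [1 − (1+0.104)^−6] / 0.104 = 158412.19071
Perpetuity value at year 6: €14,400.00 / 0.104 = 138461.53846
PV of perpetuity: 138461.53846 / (1+0.104)^6 = 76474.15949
Total PV = 158412.19071 + 76474.15949 = 234886.35020

€234886.35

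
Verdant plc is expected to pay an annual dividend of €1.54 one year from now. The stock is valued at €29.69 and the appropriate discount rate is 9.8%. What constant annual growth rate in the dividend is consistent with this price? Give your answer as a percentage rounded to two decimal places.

P = D₁/(r−g) ⇒ g = r − D₁/P = 0.098 − €1.54/€29.69 = 0.046131

4.61%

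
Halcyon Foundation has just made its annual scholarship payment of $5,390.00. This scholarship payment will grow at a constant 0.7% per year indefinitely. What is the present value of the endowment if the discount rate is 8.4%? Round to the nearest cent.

$70490.00

D₁ = D₀ × (1 + g) = $5,390.00 × 1.007 = $5,427.7300
Growing perpetuity: P = D₁ / (r − g) = $5,427.7300 / (0.084 − 0.007) = $70,490.00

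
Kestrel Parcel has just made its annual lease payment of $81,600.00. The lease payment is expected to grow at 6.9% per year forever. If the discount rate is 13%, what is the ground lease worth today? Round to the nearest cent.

D₁ = D₀ × (1 + g) = $81,600.00 × 1.069 = $87,230.4000
Growing perpetuity: P = D₁ / (r − g) = $87,230.4000 / (0.13 − 0.069) = $1,430,006.56

$1430006.56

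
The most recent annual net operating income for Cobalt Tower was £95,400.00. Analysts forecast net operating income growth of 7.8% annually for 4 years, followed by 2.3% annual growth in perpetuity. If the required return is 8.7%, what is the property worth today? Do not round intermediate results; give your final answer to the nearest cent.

D_1 = 102841.20000
D_2 = 110862.81360
D_3 = 119510.11306
D_4 = 128831.90188
Terminal value at year 4: TV = D_4×(1+g_2)/(r−g_2) = 131795.03562/0.064 = 2059297.43161
P_0 = D_1/(1+r)^1 + D_2/(1+r)^2 + D_3/(1+r)^3 + D_4/(1+r)^4 + TV/(1+r)^4
    = 94610.11960 + 93826.77914 + 93049.92448 + 92279.50192 + 1475030.16356 = 1848796.48870

£1848796.49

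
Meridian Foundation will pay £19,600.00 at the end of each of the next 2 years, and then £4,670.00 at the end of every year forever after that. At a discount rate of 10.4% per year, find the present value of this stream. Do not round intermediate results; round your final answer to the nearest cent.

PV of 2-year annuity: £19,600.00 × [1 − (1+0.104)^−2] / 0.104 = 33834.80361
Perpetuity value at year 2: £4,670.00 / 0.104 = 44903.84615
PV of perpetuity: 44903.84615 / (1+0.104)^2 = 36842.18631
Total PV = 33834.80361 + 36842.18631 = 70676.98993

£70676.99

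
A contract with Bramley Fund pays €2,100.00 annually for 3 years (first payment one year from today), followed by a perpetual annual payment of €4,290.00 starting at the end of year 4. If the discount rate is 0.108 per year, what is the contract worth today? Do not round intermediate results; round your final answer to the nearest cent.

PV of 3-year annuity: €2,100.00 × [1 − (1+0.108)^−3] / 0.108 = 5149.70453
Perpetuity value at year 3: €4,290.00 / 0.108 = 39722.22222
PV of perpetuity: 39722.22222 / (1+0.108)^3 = 29202.11154
Total PV = 5149.70453 + 29202.11154 = 34351.81607

€34351.82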